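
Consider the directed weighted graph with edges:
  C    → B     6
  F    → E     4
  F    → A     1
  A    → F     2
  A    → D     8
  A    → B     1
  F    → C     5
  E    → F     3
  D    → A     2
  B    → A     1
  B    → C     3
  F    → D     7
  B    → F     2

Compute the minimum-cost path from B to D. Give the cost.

9

Paths from B to D:
B→F→D: 2 + 7 = 9
B→F→A→D: 2 + 1 + 8 = 11
B→A→F→D: 1 + 2 + 7 = 10
B→A→D: 1 + 8 = 9
The minimum is 9.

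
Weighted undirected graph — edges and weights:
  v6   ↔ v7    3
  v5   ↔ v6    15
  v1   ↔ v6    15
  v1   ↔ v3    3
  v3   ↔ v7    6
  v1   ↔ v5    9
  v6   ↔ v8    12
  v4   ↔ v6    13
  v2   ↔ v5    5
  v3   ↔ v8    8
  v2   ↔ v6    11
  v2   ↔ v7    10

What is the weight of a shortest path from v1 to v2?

Some routes from v1 to v2:
v1 - v6 - v2: 15 + 11 = 26
v1 - v5 - v2: 9 + 5 = 14
v1 - v3 - v7 - v2: 3 + 6 + 10 = 19
v1 - v3 - v7 - v6 - v2: 3 + 6 + 3 + 11 = 23
v1 - v6 - v7 - v2: 15 + 3 + 10 = 28
The minimum is 14.

14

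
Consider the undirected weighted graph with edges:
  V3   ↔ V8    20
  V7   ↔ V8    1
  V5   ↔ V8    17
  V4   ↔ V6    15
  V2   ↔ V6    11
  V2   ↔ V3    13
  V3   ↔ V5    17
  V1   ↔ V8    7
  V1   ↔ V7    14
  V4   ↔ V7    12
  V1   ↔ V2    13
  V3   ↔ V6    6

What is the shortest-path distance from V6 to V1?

24

Some routes from V6 to V1:
V6 → V2 → V1: 11 + 13 = 24
V6 → V4 → V7 → V8 → V1: 15 + 12 + 1 + 7 = 35
V6 → V3 → V2 → V1: 6 + 13 + 13 = 32
V6 → V3 → V8 → V1: 6 + 20 + 7 = 33
The minimum is 24.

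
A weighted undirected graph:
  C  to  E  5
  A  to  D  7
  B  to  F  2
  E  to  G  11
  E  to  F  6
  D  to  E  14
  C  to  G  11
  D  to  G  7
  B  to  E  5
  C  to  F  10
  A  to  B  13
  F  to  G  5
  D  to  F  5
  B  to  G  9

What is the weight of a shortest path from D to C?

Comparing a few candidate routes:
D-F-B-E-C: 5 + 2 + 5 + 5 = 17
D-G-C: 7 + 11 = 18
D-F-E-C: 5 + 6 + 5 = 16
D-F-C: 5 + 10 = 15
D-E-C: 14 + 5 = 19
The minimum is 15.

15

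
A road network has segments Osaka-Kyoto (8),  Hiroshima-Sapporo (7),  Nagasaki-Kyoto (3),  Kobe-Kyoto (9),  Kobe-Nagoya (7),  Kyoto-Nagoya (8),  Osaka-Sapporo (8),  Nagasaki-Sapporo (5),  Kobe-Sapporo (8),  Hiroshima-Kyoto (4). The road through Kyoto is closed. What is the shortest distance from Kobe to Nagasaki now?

Routes from Kobe to Nagasaki avoiding Kyoto:
Kobe-Sapporo-Nagasaki: 8 + 5 = 13
Best route has total 13 km.

13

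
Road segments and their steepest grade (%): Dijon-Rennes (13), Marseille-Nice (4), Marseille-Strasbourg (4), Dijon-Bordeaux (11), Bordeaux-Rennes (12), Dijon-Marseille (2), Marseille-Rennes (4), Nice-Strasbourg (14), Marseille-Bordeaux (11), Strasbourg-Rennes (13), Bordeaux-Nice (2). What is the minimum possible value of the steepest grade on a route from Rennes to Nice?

4

Comparing a few candidate routes:
Rennes -> Marseille -> Bordeaux -> Nice: max(4, 11, 2) = 11
Rennes -> Marseille -> Dijon -> Bordeaux -> Nice: max(4, 2, 11, 2) = 11
Rennes -> Marseille -> Nice: max(4, 4) = 4
Smallest bottleneck: 4%.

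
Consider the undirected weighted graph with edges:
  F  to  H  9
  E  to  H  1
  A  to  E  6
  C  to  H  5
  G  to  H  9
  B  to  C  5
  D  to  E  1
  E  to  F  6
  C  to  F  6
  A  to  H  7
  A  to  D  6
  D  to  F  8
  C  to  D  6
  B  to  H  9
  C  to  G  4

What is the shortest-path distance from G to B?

Some routes from G to B:
G -> C -> B: 4 + 5 = 9
G -> C -> D -> E -> H -> B: 4 + 6 + 1 + 1 + 9 = 21
G -> H -> C -> B: 9 + 5 + 5 = 19
G -> H -> B: 9 + 9 = 18
G -> C -> H -> B: 4 + 5 + 9 = 18
Shortest: 9.

9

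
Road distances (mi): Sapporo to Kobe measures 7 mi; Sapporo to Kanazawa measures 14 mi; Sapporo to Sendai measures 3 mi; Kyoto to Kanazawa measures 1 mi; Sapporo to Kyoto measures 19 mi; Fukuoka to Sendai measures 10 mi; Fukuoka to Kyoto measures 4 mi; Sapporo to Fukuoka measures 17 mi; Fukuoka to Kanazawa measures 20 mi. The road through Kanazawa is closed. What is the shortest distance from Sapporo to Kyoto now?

17

Candidate routes:
Sapporo -> Kyoto: 19
Sapporo -> Sendai -> Fukuoka -> Kyoto: 3 + 10 + 4 = 17
Sapporo -> Fukuoka -> Kyoto: 17 + 4 = 21
Best route has total 17 mi.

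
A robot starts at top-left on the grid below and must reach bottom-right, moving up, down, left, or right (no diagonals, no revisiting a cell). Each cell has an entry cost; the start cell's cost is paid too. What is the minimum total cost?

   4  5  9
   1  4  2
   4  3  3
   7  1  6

19

One optimal route is [0,0] [1,0] [1,1] [2,1] [3,1] [3,2].
Its cost is 4 + 1 + 4 + 3 + 1 + 6 = 19.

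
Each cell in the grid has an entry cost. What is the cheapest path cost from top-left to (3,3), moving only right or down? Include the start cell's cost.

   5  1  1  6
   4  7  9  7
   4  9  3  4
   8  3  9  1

Cheapest: (0,0) (0,1) (0,2) (1,2) (2,2) (2,3) (3,3)
  5 + 1 + 1 + 9 + 3 + 4 + 1 = 24
(Top row then right column would cost 25.)

24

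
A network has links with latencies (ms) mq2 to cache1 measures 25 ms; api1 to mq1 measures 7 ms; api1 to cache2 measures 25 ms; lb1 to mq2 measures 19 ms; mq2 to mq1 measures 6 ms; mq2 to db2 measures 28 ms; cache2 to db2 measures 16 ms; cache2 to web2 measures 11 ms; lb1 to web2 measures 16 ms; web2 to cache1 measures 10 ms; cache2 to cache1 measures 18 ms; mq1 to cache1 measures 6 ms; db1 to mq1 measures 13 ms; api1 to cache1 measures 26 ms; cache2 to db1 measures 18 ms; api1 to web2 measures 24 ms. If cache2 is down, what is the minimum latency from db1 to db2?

47

Some routes from db1 to db2 avoiding cache2:
db1-mq1-cache1-web2-lb1-mq2-db2: 13 + 6 + 10 + 16 + 19 + 28 = 92
db1-mq1-mq2-db2: 13 + 6 + 28 = 47
db1-mq1-api1-cache1-mq2-db2: 13 + 7 + 26 + 25 + 28 = 99
db1-mq1-cache1-mq2-db2: 13 + 6 + 25 + 28 = 72
The minimum is 47 ms.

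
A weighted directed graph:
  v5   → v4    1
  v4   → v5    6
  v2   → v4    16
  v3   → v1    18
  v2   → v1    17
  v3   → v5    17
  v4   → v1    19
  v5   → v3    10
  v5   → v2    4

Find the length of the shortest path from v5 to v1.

20

Candidate routes:
v5 → v2 → v1: 4 + 17 = 21
v5 → v4 → v1: 1 + 19 = 20
v5 → v2 → v4 → v1: 4 + 16 + 19 = 39
v5 → v3 → v1: 10 + 18 = 28
Shortest: 20.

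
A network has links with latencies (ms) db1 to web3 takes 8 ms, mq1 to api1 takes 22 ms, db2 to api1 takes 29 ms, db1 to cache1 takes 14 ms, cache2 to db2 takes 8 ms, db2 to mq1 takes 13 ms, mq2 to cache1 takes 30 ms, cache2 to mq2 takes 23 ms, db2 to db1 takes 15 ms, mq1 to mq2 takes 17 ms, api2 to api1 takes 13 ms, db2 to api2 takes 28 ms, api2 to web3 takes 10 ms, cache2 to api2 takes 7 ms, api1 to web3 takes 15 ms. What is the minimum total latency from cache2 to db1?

23

A few of the cache2→db1 routes:
cache2 → db2 → db1: 8 + 15 = 23
cache2 → api2 → web3 → db1: 7 + 10 + 8 = 25
cache2 → api2 → db2 → db1: 7 + 28 + 15 = 50
cache2 → db2 → api1 → web3 → db1: 8 + 29 + 15 + 8 = 60
cache2 → api2 → api1 → web3 → db1: 7 + 13 + 15 + 8 = 43
cache2 → db2 → api2 → web3 → db1: 8 + 28 + 10 + 8 = 54
Best route has total 23 ms.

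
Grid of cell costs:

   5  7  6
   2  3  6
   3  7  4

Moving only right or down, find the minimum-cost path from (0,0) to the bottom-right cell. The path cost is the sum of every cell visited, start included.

20

Best path: (0,0) (1,0) (1,1) (1,2) (2,2)
Cost: 5 + 2 + 3 + 6 + 4 = 20
(Top row then right column would cost 28.)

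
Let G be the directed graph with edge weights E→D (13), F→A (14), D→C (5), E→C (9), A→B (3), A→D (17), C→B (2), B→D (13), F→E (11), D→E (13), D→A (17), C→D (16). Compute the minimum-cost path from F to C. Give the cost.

20

Routes from F to C:
F→A→B→D→C: 14 + 3 + 13 + 5 = 35
F→A→B→D→E→C: 14 + 3 + 13 + 13 + 9 = 52
F→E→C: 11 + 9 = 20
F→A→D→C: 14 + 17 + 5 = 36
F→E→D→C: 11 + 13 + 5 = 29
F→A→D→E→C: 14 + 17 + 13 + 9 = 53
The minimum is 20.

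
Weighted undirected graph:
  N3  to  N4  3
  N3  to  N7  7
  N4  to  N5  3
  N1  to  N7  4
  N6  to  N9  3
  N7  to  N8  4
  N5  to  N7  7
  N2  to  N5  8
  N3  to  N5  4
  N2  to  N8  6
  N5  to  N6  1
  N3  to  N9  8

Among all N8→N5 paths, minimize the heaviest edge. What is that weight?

A few of the N8→N5 routes:
N8 → N7 → N3 → N5: max(4, 7, 4) = 7
N8 → N7 → N3 → N4 → N5: max(4, 7, 3, 3) = 7
N8 → N7 → N5: max(4, 7) = 7
N8 → N2 → N5: max(6, 8) = 8
The minimum achievable maximum is 7.

7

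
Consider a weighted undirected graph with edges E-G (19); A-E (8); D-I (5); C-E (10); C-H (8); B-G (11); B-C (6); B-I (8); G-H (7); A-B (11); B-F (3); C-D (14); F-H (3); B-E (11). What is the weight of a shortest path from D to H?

Some routes from D to H:
D -> I -> B -> G -> H: 5 + 8 + 11 + 7 = 31
D -> I -> B -> C -> H: 5 + 8 + 6 + 8 = 27
D -> I -> B -> F -> H: 5 + 8 + 3 + 3 = 19
D -> C -> B -> F -> H: 14 + 6 + 3 + 3 = 26
D -> C -> H: 14 + 8 = 22
Shortest: 19.

19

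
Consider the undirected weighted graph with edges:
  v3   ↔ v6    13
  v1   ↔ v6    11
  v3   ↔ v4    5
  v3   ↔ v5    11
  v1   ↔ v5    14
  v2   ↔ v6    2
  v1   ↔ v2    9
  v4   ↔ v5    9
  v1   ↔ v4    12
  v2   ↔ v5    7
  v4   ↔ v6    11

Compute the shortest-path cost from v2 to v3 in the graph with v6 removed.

A few of the v2→v3 routes:
v2-v5-v4-v3: 7 + 9 + 5 = 21
v2-v5-v3: 7 + 11 = 18
v2-v1-v4-v3: 9 + 12 + 5 = 26
Best route has total 18.

18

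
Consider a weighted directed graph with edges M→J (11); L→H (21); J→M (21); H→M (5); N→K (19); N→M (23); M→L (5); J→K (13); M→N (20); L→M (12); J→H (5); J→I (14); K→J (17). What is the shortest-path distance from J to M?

Candidate routes:
J-M: 21
J-H-M: 5 + 5 = 10
Best route has total 10.

10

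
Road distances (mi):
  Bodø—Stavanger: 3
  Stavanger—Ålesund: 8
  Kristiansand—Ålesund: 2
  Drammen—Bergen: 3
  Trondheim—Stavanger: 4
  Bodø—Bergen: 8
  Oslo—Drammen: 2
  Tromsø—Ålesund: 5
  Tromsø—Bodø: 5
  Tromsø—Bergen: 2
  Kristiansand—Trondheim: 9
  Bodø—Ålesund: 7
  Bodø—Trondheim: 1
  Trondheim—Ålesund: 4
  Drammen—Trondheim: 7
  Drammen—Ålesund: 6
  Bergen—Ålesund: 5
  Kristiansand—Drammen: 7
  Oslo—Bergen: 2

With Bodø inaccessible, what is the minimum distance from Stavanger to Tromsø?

Some routes from Stavanger to Tromsø avoiding Bodø:
Stavanger - Trondheim - Ålesund - Bergen - Tromsø: 4 + 4 + 5 + 2 = 15
Stavanger - Ålesund - Bergen - Tromsø: 8 + 5 + 2 = 15
Stavanger - Ålesund - Tromsø: 8 + 5 = 13
Stavanger - Trondheim - Drammen - Bergen - Tromsø: 4 + 7 + 3 + 2 = 16
Stavanger - Trondheim - Ålesund - Tromsø: 4 + 4 + 5 = 13
The minimum is 13 mi.

13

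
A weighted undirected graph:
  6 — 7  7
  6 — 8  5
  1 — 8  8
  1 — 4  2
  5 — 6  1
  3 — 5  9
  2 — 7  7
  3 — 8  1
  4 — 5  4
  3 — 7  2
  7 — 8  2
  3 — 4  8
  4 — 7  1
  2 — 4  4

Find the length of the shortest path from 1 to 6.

7

Some routes from 1 to 6:
1 -> 4 -> 7 -> 3 -> 8 -> 6: 2 + 1 + 2 + 1 + 5 = 11
1 -> 4 -> 5 -> 6: 2 + 4 + 1 = 7
1 -> 4 -> 7 -> 8 -> 6: 2 + 1 + 2 + 5 = 10
1 -> 4 -> 7 -> 6: 2 + 1 + 7 = 10
The minimum is 7.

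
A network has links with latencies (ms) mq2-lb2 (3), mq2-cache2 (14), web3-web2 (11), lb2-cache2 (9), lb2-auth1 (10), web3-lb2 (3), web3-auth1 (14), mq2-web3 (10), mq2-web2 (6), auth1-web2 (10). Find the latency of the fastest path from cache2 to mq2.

Some routes from cache2 to mq2:
cache2 - lb2 - web3 - mq2: 9 + 3 + 10 = 22
cache2 - lb2 - mq2: 9 + 3 = 12
cache2 - lb2 - web3 - web2 - mq2: 9 + 3 + 11 + 6 = 29
cache2 - lb2 - auth1 - web2 - mq2: 9 + 10 + 10 + 6 = 35
cache2 - mq2: 14
Best route has total 12 ms.

12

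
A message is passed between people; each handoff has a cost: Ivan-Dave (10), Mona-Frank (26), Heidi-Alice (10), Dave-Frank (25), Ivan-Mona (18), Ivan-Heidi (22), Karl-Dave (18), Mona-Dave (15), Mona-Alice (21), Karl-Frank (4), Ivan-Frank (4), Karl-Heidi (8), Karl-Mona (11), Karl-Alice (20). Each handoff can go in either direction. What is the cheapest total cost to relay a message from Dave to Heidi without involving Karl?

Some routes from Dave to Heidi avoiding Karl:
Dave -> Ivan -> Mona -> Alice -> Heidi: 10 + 18 + 21 + 10 = 59
Dave -> Ivan -> Heidi: 10 + 22 = 32
Dave -> Mona -> Alice -> Heidi: 15 + 21 + 10 = 46
Dave -> Frank -> Ivan -> Heidi: 25 + 4 + 22 = 51
Dave -> Mona -> Ivan -> Heidi: 15 + 18 + 22 = 55
Best route has total 32.

32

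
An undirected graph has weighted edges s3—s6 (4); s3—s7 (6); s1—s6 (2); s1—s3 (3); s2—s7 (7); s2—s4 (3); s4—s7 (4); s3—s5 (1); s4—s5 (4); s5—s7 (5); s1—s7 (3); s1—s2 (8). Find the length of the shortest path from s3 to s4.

5

Some routes from s3 to s4:
s3 -> s5 -> s4: 1 + 4 = 5
s3 -> s6 -> s1 -> s7 -> s4: 4 + 2 + 3 + 4 = 13
s3 -> s1 -> s7 -> s4: 3 + 3 + 4 = 10
s3 -> s5 -> s7 -> s4: 1 + 5 + 4 = 10
s3 -> s7 -> s4: 6 + 4 = 10
Best route has total 5.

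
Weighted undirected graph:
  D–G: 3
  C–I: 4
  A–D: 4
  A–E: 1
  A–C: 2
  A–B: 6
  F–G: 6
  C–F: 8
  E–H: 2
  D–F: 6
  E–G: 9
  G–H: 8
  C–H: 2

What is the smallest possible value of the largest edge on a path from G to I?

4

Comparing a few candidate routes:
G→F→D→A→E→H→C→I: max(6, 6, 4, 1, 2, 2, 4) = 6
G→D→A→E→H→C→I: max(3, 4, 1, 2, 2, 4) = 4
G→D→A→C→I: max(3, 4, 2, 4) = 4
The minimum achievable maximum is 4.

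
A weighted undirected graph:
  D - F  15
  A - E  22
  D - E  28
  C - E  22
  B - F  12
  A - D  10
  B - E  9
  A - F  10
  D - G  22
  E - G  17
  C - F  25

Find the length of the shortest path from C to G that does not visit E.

Candidate routes:
C-F-A-D-G: 25 + 10 + 10 + 22 = 67
C-F-D-G: 25 + 15 + 22 = 62
Shortest: 62.

62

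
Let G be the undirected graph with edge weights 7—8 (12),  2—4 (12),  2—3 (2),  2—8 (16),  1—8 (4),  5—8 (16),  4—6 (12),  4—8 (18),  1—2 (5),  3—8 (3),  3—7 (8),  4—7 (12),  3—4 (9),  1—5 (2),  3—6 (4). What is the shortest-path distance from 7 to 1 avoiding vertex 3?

16

Comparing a few candidate routes:
7→8→5→1: 12 + 16 + 2 = 30
7→4→2→1: 12 + 12 + 5 = 29
7→4→8→1: 12 + 18 + 4 = 34
7→8→2→1: 12 + 16 + 5 = 33
7→8→1: 12 + 4 = 16
Shortest: 16.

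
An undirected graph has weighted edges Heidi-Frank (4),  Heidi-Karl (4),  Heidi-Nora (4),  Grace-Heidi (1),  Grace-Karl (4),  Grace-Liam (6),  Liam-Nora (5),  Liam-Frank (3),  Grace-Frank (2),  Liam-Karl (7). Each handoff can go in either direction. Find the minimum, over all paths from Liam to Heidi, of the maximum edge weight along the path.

A few of the Liam→Heidi routes:
Liam - Grace - Heidi: max(6, 1) = 6
Liam - Frank - Grace - Karl - Heidi: max(3, 2, 4, 4) = 4
Liam - Nora - Heidi: max(5, 4) = 5
Liam - Frank - Grace - Heidi: max(3, 2, 1) = 3
Liam - Frank - Heidi: max(3, 4) = 4
Smallest bottleneck: 3.

3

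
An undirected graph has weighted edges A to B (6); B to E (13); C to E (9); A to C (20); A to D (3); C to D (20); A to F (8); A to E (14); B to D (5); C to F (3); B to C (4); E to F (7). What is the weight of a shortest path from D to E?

17

Checking several routes:
D → A → E: 3 + 14 = 17
D → B → E: 5 + 13 = 18
D → B → C → E: 5 + 4 + 9 = 18
D → A → F → E: 3 + 8 + 7 = 18
Best route has total 17.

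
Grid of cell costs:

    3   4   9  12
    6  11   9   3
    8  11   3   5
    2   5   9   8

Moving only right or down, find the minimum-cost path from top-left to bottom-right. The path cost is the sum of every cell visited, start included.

41

One optimal route is [0,0]→[0,1]→[0,2]→[1,2]→[1,3]→[2,3]→[3,3].
Its cost is 3 + 4 + 9 + 9 + 3 + 5 + 8 = 41.
(Top row then right column would cost 44.)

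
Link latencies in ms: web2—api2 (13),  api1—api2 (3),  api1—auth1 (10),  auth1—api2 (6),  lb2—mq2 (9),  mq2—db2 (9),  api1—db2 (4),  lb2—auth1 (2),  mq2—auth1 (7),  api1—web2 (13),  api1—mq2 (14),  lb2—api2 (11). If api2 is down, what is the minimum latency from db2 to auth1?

14

A few of the db2→auth1 routes:
db2 - mq2 - auth1: 9 + 7 = 16
db2 - mq2 - lb2 - auth1: 9 + 9 + 2 = 20
db2 - api1 - auth1: 4 + 10 = 14
db2 - api1 - mq2 - auth1: 4 + 14 + 7 = 25
db2 - api1 - mq2 - lb2 - auth1: 4 + 14 + 9 + 2 = 29
Shortest: 14 ms.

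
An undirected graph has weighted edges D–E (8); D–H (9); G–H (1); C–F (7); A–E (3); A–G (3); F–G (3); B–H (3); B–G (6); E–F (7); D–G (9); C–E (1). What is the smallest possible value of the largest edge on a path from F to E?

3

Some routes from F to E:
F -> G -> H -> D -> E: max(3, 1, 9, 8) = 9
F -> G -> D -> E: max(3, 9, 8) = 9
F -> C -> E: max(7, 1) = 7
F -> G -> A -> E: max(3, 3, 3) = 3
F -> E: max(7) = 7
Smallest bottleneck: 3.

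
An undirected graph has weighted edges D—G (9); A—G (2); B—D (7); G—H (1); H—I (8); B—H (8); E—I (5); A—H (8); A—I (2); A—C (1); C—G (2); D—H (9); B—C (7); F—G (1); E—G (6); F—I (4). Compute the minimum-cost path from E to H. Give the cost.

7

A few of the E→H routes:
E → I → A → C → G → H: 5 + 2 + 1 + 2 + 1 = 11
E → I → F → G → H: 5 + 4 + 1 + 1 = 11
E → I → A → G → H: 5 + 2 + 2 + 1 = 10
E → G → H: 6 + 1 = 7
Best route has total 7.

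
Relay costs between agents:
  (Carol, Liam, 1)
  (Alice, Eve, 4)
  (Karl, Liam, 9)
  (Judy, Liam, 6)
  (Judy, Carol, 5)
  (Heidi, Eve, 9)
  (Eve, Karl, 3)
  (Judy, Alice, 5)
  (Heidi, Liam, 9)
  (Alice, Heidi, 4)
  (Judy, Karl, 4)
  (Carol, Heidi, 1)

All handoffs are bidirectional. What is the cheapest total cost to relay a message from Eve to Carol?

9

Checking several routes:
Eve-Heidi-Carol: 9 + 1 = 10
Eve-Alice-Judy-Carol: 4 + 5 + 5 = 14
Eve-Karl-Judy-Carol: 3 + 4 + 5 = 12
Eve-Karl-Judy-Liam-Carol: 3 + 4 + 6 + 1 = 14
Eve-Alice-Heidi-Carol: 4 + 4 + 1 = 9
Eve-Karl-Liam-Carol: 3 + 9 + 1 = 13
Best route has total 9.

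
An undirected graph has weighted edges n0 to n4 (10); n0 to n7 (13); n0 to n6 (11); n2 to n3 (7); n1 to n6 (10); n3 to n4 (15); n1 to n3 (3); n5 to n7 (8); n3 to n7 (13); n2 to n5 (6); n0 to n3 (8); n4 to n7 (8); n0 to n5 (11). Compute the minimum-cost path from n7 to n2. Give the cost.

14

Comparing a few candidate routes:
n7 - n0 - n3 - n2: 13 + 8 + 7 = 28
n7 - n3 - n2: 13 + 7 = 20
n7 - n5 - n2: 8 + 6 = 14
Shortest: 14.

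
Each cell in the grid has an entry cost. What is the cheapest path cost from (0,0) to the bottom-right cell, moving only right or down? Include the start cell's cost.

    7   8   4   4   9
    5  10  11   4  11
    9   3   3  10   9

Take (0,0) -> (0,1) -> (0,2) -> (0,3) -> (1,3) -> (2,3) -> (2,4) for a total of 7 + 8 + 4 + 4 + 4 + 10 + 9 = 46.

46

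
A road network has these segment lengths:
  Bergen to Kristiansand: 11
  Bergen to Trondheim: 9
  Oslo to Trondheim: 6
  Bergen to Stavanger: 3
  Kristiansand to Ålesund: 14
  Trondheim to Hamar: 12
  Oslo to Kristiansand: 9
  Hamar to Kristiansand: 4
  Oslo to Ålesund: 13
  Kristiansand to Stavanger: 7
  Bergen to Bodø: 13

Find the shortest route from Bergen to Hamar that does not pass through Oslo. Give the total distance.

14

Routes from Bergen to Hamar avoiding Oslo:
Bergen→Stavanger→Kristiansand→Hamar: 3 + 7 + 4 = 14
Bergen→Kristiansand→Hamar: 11 + 4 = 15
Bergen→Trondheim→Hamar: 9 + 12 = 21
The minimum is 14.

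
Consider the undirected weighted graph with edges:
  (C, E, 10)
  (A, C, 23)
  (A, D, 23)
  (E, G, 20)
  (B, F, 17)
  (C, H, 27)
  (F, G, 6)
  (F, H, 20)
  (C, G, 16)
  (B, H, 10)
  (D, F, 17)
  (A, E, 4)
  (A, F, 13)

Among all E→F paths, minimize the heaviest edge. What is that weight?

13

Some routes from E to F:
E → A → F: max(4, 13) = 13
E → C → G → F: max(10, 16, 6) = 16
E → G → F: max(20, 6) = 20
E → G → C → A → D → F: max(20, 16, 23, 23, 17) = 23
E → G → C → A → F: max(20, 16, 23, 13) = 23
E → C → A → D → F: max(10, 23, 23, 17) = 23
The minimum achievable maximum is 13.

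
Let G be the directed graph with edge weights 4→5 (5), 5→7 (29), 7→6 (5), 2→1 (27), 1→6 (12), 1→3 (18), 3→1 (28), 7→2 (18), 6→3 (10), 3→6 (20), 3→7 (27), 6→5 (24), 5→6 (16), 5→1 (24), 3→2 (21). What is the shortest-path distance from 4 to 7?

34

Paths from 4 to 7:
4-5-7: 5 + 29 = 34
4-5-1-6-3-7: 5 + 24 + 12 + 10 + 27 = 78
4-5-1-3-7: 5 + 24 + 18 + 27 = 74
4-5-6-3-7: 5 + 16 + 10 + 27 = 58
Best route has total 34.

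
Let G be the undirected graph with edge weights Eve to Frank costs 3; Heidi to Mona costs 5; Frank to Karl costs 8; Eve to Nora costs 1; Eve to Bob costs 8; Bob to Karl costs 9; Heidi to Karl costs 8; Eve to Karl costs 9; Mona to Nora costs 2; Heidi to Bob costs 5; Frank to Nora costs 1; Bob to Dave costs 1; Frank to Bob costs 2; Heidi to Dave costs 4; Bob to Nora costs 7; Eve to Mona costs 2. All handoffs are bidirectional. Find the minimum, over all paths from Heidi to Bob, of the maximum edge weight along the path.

A few of the Heidi→Bob routes:
Heidi → Mona → Nora → Eve → Frank → Bob: max(5, 2, 1, 3, 2) = 5
Heidi → Dave → Bob: max(4, 1) = 4
Heidi → Mona → Nora → Frank → Bob: max(5, 2, 1, 2) = 5
Smallest bottleneck: 4.

4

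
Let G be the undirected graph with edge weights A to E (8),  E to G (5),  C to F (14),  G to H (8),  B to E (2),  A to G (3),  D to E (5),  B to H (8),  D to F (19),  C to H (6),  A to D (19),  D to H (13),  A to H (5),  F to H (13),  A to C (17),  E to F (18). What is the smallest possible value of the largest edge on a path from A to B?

Checking several routes:
A → H → G → E → B: max(5, 8, 5, 2) = 8
A → G → E → B: max(3, 5, 2) = 5
A → H → B: max(5, 8) = 8
A → E → B: max(8, 2) = 8
A → E → G → H → B: max(8, 5, 8, 8) = 8
Smallest bottleneck: 5.

5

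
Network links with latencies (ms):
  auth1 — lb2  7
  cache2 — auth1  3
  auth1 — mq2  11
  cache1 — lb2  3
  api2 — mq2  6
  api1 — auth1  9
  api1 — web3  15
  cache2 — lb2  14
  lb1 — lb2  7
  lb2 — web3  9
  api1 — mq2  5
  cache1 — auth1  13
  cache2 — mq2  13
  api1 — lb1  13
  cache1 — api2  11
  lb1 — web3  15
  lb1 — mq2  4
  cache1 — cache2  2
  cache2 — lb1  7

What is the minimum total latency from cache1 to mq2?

13

Some routes from cache1 to mq2:
cache1 -> cache2 -> auth1 -> mq2: 2 + 3 + 11 = 16
cache1 -> cache2 -> auth1 -> api1 -> mq2: 2 + 3 + 9 + 5 = 19
cache1 -> lb2 -> lb1 -> mq2: 3 + 7 + 4 = 14
cache1 -> api2 -> mq2: 11 + 6 = 17
cache1 -> cache2 -> mq2: 2 + 13 = 15
cache1 -> cache2 -> lb1 -> mq2: 2 + 7 + 4 = 13
The minimum is 13 ms.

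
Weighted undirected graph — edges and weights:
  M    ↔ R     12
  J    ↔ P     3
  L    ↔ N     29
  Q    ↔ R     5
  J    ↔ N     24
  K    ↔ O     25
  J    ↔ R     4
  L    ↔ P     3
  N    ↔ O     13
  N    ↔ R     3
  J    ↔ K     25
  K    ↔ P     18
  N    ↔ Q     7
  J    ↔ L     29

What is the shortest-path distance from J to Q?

Checking several routes:
J→N→Q: 24 + 7 = 31
J→R→Q: 4 + 5 = 9
J→R→N→Q: 4 + 3 + 7 = 14
The minimum is 9.

9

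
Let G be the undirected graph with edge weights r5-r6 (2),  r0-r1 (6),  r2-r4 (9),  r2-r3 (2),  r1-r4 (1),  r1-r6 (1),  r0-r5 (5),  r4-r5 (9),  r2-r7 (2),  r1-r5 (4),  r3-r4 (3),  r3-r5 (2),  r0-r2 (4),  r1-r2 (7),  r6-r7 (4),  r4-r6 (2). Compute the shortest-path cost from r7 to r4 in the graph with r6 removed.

Comparing a few candidate routes:
r7 -> r2 -> r1 -> r4: 2 + 7 + 1 = 10
r7 -> r2 -> r3 -> r4: 2 + 2 + 3 = 7
r7 -> r2 -> r4: 2 + 9 = 11
Best route has total 7.

7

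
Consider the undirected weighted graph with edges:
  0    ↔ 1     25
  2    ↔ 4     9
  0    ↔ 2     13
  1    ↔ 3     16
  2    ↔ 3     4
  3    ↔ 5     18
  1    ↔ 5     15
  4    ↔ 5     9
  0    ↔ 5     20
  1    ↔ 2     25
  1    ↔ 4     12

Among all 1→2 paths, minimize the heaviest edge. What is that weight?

12

A few of the 1→2 routes:
1 → 4 → 2: max(12, 9) = 12
1 → 5 → 4 → 2: max(15, 9, 9) = 15
1 → 3 → 2: max(16, 4) = 16
The minimum achievable maximum is 12.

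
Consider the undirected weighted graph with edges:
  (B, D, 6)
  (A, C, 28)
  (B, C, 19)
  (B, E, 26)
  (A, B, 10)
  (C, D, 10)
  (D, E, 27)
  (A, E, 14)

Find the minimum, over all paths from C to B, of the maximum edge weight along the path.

10

Comparing a few candidate routes:
C-D-B: max(10, 6) = 10
C-B: max(19) = 19
C-D-E-B: max(10, 27, 26) = 27
Best route has worst link 10.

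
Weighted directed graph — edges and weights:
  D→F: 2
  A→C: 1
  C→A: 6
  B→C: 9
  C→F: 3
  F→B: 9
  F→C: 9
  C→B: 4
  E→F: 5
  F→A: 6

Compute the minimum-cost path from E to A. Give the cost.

11

Paths from E to A:
E→F→A: 5 + 6 = 11
E→F→B→C→A: 5 + 9 + 9 + 6 = 29
E→F→C→A: 5 + 9 + 6 = 20
Shortest: 11.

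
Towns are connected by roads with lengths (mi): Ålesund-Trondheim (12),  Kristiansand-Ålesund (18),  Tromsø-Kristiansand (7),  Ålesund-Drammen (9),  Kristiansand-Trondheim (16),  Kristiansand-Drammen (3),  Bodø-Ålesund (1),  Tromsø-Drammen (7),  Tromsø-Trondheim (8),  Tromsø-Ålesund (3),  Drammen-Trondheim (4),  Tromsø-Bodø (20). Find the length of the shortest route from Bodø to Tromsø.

A few of the Bodø→Tromsø routes:
Bodø - Ålesund - Drammen - Kristiansand - Tromsø: 1 + 9 + 3 + 7 = 20
Bodø - Tromsø: 20
Bodø - Ålesund - Trondheim - Tromsø: 1 + 12 + 8 = 21
Bodø - Ålesund - Tromsø: 1 + 3 = 4
Bodø - Ålesund - Drammen - Tromsø: 1 + 9 + 7 = 17
The minimum is 4 mi.

4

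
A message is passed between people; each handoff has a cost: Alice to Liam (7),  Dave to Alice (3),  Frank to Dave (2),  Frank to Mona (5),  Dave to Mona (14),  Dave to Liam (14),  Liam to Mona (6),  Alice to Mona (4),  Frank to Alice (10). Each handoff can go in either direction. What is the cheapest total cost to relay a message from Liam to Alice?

A few of the Liam→Alice routes:
Liam→Mona→Dave→Alice: 6 + 14 + 3 = 23
Liam→Mona→Frank→Alice: 6 + 5 + 10 = 21
Liam→Mona→Alice: 6 + 4 = 10
Liam→Dave→Alice: 14 + 3 = 17
Liam→Alice: 7
Liam→Mona→Frank→Dave→Alice: 6 + 5 + 2 + 3 = 16
Best route has total 7.

7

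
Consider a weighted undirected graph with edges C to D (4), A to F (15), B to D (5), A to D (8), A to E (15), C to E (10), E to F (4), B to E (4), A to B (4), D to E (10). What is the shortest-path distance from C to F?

14

A few of the C→F routes:
C → E → F: 10 + 4 = 14
C → D → A → B → E → F: 4 + 8 + 4 + 4 + 4 = 24
C → D → A → F: 4 + 8 + 15 = 27
C → D → B → E → F: 4 + 5 + 4 + 4 = 17
C → D → E → F: 4 + 10 + 4 = 18
C → D → B → A → F: 4 + 5 + 4 + 15 = 28
The minimum is 14.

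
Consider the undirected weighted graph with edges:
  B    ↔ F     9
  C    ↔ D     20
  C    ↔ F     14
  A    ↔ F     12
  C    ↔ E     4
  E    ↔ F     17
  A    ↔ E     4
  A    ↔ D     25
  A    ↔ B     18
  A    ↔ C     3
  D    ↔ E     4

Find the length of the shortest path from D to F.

20

A few of the D→F routes:
D-E-F: 4 + 17 = 21
D-E-A-F: 4 + 4 + 12 = 20
D-E-A-C-F: 4 + 4 + 3 + 14 = 25
D-E-C-F: 4 + 4 + 14 = 22
D-E-C-A-F: 4 + 4 + 3 + 12 = 23
The minimum is 20.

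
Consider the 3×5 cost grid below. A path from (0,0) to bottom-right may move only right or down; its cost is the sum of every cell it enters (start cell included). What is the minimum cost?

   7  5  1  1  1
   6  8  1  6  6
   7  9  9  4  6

Cheapest: r0c0 → r0c1 → r0c2 → r0c3 → r0c4 → r1c4 → r2c4
  7 + 5 + 1 + 1 + 1 + 6 + 6 = 27

27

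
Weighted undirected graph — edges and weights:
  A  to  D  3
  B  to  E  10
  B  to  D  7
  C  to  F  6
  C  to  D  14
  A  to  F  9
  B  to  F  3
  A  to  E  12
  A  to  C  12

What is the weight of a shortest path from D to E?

A few of the D→E routes:
D→A→E: 3 + 12 = 15
D→B→E: 7 + 10 = 17
D→B→F→A→E: 7 + 3 + 9 + 12 = 31
D→A→F→B→E: 3 + 9 + 3 + 10 = 25
Shortest: 15.

15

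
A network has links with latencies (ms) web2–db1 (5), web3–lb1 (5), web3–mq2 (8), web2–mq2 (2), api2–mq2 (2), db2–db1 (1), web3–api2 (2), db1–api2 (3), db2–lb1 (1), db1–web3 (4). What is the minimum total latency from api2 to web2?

Comparing a few candidate routes:
api2 -> web3 -> db1 -> web2: 2 + 4 + 5 = 11
api2 -> web3 -> mq2 -> web2: 2 + 8 + 2 = 12
api2 -> web3 -> lb1 -> db2 -> db1 -> web2: 2 + 5 + 1 + 1 + 5 = 14
api2 -> mq2 -> web2: 2 + 2 = 4
api2 -> db1 -> web2: 3 + 5 = 8
Shortest: 4 ms.

4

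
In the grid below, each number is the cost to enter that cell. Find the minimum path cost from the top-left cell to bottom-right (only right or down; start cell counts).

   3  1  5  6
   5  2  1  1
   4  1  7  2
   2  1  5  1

Take [0,0] -> [0,1] -> [1,1] -> [1,2] -> [1,3] -> [2,3] -> [3,3] for a total of 3 + 1 + 2 + 1 + 1 + 2 + 1 = 11.
(Top row then right column would cost 19.)

11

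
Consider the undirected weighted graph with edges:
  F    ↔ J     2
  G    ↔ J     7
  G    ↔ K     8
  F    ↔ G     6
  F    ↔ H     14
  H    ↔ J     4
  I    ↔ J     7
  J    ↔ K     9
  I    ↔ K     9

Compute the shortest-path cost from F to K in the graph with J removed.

14

Candidate routes:
F→G→K: 6 + 8 = 14
Best route has total 14.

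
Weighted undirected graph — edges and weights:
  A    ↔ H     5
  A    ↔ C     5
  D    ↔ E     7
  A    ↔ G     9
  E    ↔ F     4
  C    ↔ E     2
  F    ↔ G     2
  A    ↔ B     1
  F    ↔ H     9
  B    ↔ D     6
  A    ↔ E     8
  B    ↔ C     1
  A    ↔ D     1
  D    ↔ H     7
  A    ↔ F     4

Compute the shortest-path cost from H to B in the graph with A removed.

13

Routes from H to B avoiding A:
H -> D -> E -> C -> B: 7 + 7 + 2 + 1 = 17
H -> F -> E -> C -> B: 9 + 4 + 2 + 1 = 16
H -> D -> B: 7 + 6 = 13
H -> F -> E -> D -> B: 9 + 4 + 7 + 6 = 26
Shortest: 13.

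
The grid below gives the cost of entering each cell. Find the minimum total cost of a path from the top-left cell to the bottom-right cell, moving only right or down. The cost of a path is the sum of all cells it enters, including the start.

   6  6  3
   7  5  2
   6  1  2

Take (0,0) -> (0,1) -> (0,2) -> (1,2) -> (2,2) for a total of 6 + 6 + 3 + 2 + 2 = 19.

19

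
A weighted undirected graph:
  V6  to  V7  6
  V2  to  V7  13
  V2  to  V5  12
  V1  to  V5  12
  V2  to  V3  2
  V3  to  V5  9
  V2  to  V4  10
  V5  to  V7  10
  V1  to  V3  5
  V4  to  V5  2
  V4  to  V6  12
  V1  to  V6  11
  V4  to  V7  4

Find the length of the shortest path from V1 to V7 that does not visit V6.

18

Checking several routes:
V1 → V3 → V5 → V4 → V7: 5 + 9 + 2 + 4 = 20
V1 → V3 → V2 → V4 → V7: 5 + 2 + 10 + 4 = 21
V1 → V3 → V2 → V7: 5 + 2 + 13 = 20
V1 → V5 → V4 → V7: 12 + 2 + 4 = 18
Best route has total 18.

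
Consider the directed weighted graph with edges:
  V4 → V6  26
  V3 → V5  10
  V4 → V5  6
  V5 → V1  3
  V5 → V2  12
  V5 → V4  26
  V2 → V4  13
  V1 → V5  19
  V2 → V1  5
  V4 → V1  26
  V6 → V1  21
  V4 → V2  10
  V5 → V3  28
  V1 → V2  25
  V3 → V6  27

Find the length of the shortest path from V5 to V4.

Routes from V5 to V4:
V5 → V2 → V4: 12 + 13 = 25
V5 → V3 → V6 → V1 → V2 → V4: 28 + 27 + 21 + 25 + 13 = 114
V5 → V1 → V2 → V4: 3 + 25 + 13 = 41
V5 → V4: 26
The minimum is 25.

25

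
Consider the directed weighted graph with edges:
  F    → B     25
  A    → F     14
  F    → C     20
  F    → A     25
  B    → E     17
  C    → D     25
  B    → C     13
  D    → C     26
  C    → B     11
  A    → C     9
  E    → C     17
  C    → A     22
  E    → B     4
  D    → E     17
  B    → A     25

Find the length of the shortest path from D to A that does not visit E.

48

Routes from D to A avoiding E:
D-C-A: 26 + 22 = 48
D-C-B-A: 26 + 11 + 25 = 62
Shortest: 48.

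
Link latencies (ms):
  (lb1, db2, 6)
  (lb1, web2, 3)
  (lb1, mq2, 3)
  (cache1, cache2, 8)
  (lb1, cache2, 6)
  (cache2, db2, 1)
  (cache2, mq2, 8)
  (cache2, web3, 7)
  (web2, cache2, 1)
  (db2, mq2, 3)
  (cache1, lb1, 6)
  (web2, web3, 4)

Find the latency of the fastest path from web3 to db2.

6

Some routes from web3 to db2:
web3 → web2 → lb1 → db2: 4 + 3 + 6 = 13
web3 → web2 → lb1 → mq2 → db2: 4 + 3 + 3 + 3 = 13
web3 → web2 → cache2 → db2: 4 + 1 + 1 = 6
web3 → cache2 → db2: 7 + 1 = 8
web3 → web2 → cache2 → mq2 → db2: 4 + 1 + 8 + 3 = 16
web3 → web2 → lb1 → cache2 → db2: 4 + 3 + 6 + 1 = 14
Shortest: 6 ms.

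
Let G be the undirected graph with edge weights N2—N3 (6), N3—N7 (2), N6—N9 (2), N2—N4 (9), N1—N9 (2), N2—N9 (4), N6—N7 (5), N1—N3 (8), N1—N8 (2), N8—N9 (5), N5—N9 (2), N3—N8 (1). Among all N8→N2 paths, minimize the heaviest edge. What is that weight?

4

A few of the N8→N2 routes:
N8→N1→N9→N2: max(2, 2, 4) = 4
N8→N3→N7→N6→N9→N2: max(1, 2, 5, 2, 4) = 5
N8→N9→N2: max(5, 4) = 5
N8→N1→N9→N6→N7→N3→N2: max(2, 2, 2, 5, 2, 6) = 6
N8→N9→N6→N7→N3→N2: max(5, 2, 5, 2, 6) = 6
Best route has worst link 4.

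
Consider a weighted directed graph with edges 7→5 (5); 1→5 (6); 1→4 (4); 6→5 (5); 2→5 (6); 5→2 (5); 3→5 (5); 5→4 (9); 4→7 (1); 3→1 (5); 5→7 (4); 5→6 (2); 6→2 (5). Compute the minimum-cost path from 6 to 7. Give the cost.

9

Comparing a few candidate routes:
6 - 2 - 5 - 7: 5 + 6 + 4 = 15
6 - 5 - 4 - 7: 5 + 9 + 1 = 15
6 - 5 - 7: 5 + 4 = 9
The minimum is 9.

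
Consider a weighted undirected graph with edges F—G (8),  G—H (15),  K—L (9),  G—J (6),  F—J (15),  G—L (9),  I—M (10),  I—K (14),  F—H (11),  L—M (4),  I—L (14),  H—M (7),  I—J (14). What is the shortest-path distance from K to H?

Some routes from K to H:
K-L-G-H: 9 + 9 + 15 = 33
K-L-M-H: 9 + 4 + 7 = 20
K-L-G-F-H: 9 + 9 + 8 + 11 = 37
K-I-M-H: 14 + 10 + 7 = 31
Best route has total 20.

20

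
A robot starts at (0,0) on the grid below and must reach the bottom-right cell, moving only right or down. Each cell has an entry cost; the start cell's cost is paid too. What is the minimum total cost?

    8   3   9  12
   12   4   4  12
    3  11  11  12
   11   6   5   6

41

One optimal route is r0c0 -> r0c1 -> r1c1 -> r1c2 -> r2c2 -> r3c2 -> r3c3.
Its cost is 8 + 3 + 4 + 4 + 11 + 5 + 6 = 41.
(Top row then right column would cost 62.)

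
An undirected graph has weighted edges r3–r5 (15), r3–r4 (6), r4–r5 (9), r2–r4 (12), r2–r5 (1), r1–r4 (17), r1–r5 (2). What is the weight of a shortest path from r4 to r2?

Paths from r4 to r2:
r4 -> r1 -> r5 -> r2: 17 + 2 + 1 = 20
r4 -> r2: 12
r4 -> r3 -> r5 -> r2: 6 + 15 + 1 = 22
r4 -> r5 -> r2: 9 + 1 = 10
Shortest: 10.

10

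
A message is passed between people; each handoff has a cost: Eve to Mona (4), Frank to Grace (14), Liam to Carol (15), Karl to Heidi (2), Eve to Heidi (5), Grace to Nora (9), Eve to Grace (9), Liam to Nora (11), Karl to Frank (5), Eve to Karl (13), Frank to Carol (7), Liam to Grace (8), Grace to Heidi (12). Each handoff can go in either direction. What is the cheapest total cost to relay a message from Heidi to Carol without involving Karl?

33

Comparing a few candidate routes:
Heidi → Grace → Frank → Carol: 12 + 14 + 7 = 33
Heidi → Eve → Grace → Frank → Carol: 5 + 9 + 14 + 7 = 35
Heidi → Grace → Liam → Carol: 12 + 8 + 15 = 35
Shortest: 33.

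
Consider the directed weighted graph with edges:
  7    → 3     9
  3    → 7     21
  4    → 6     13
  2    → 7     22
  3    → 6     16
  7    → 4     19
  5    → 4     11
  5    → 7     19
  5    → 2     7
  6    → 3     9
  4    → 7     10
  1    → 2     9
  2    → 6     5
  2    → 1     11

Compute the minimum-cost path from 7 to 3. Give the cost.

9

Paths from 7 to 3:
7 - 4 - 6 - 3: 19 + 13 + 9 = 41
7 - 3: 9
The minimum is 9.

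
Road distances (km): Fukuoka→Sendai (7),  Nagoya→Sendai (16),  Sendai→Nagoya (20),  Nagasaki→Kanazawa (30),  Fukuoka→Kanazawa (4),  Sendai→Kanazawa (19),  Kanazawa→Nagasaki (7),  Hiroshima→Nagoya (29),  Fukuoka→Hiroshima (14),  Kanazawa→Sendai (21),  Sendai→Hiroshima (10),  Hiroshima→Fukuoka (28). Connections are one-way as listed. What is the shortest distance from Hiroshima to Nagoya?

29

Candidate routes:
Hiroshima → Fukuoka → Kanazawa → Sendai → Nagoya: 28 + 4 + 21 + 20 = 73
Hiroshima → Nagoya: 29
Hiroshima → Fukuoka → Sendai → Nagoya: 28 + 7 + 20 = 55
Shortest: 29 km.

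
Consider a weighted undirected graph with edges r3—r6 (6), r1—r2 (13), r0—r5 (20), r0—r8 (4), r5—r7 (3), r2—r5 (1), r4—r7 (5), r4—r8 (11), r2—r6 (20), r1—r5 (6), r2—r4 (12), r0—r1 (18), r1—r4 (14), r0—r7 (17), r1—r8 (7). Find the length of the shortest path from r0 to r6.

Checking several routes:
r0 - r8 - r1 - r2 - r6: 4 + 7 + 13 + 20 = 44
r0 - r5 - r2 - r6: 20 + 1 + 20 = 41
r0 - r8 - r4 - r7 - r5 - r2 - r6: 4 + 11 + 5 + 3 + 1 + 20 = 44
r0 - r8 - r1 - r5 - r2 - r6: 4 + 7 + 6 + 1 + 20 = 38
r0 - r7 - r5 - r2 - r6: 17 + 3 + 1 + 20 = 41
The minimum is 38.

38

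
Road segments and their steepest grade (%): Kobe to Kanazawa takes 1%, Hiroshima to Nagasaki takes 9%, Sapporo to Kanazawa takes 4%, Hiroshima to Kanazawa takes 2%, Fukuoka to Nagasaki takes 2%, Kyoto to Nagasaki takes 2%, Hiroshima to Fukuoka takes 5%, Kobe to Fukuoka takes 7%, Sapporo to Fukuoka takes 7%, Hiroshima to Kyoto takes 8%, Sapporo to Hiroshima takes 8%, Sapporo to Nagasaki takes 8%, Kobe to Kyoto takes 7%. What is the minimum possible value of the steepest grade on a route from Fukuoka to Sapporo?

5

Comparing a few candidate routes:
Fukuoka→Hiroshima→Kanazawa→Sapporo: max(5, 2, 4) = 5
Fukuoka→Kobe→Kanazawa→Sapporo: max(7, 1, 4) = 7
Fukuoka→Nagasaki→Kyoto→Kobe→Kanazawa→Sapporo: max(2, 2, 7, 1, 4) = 7
Fukuoka→Sapporo: max(7) = 7
Fukuoka→Nagasaki→Kyoto→Hiroshima→Sapporo: max(2, 2, 8, 8) = 8
Smallest bottleneck: 5%.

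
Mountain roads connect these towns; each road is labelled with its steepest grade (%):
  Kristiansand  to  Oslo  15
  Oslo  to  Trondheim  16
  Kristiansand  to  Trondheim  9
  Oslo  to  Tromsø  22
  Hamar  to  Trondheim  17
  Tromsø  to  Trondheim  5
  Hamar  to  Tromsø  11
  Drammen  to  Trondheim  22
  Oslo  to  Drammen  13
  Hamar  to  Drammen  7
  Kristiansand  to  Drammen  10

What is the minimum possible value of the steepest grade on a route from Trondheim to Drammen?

10

Comparing a few candidate routes:
Trondheim -> Kristiansand -> Oslo -> Drammen: max(9, 15, 13) = 15
Trondheim -> Kristiansand -> Drammen: max(9, 10) = 10
Trondheim -> Tromsø -> Hamar -> Drammen: max(5, 11, 7) = 11
Best route has worst link 10%.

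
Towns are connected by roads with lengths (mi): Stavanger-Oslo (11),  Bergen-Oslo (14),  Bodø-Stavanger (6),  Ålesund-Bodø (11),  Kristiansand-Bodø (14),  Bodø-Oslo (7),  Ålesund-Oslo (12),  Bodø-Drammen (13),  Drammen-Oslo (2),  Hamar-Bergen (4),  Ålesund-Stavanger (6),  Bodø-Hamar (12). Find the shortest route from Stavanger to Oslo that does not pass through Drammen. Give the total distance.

11

Comparing a few candidate routes:
Stavanger - Ålesund - Oslo: 6 + 12 = 18
Stavanger - Bodø - Oslo: 6 + 7 = 13
Stavanger - Oslo: 11
Best route has total 11 mi.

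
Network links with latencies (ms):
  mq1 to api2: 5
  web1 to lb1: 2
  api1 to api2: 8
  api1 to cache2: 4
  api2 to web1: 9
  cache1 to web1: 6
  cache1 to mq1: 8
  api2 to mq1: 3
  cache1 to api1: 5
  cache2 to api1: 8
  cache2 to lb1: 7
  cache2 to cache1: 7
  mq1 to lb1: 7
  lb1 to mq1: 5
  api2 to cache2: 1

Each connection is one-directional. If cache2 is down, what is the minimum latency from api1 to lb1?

18

Paths from api1 to lb1 avoiding cache2:
api1 → api2 → mq1 → lb1: 8 + 3 + 7 = 18
api1 → api2 → web1 → lb1: 8 + 9 + 2 = 19
Shortest: 18 ms.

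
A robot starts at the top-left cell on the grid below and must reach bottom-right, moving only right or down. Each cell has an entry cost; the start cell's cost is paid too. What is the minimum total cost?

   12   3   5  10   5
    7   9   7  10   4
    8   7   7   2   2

One optimal route is r0c0→r0c1→r0c2→r1c2→r2c2→r2c3→r2c4.
Its cost is 12 + 3 + 5 + 7 + 7 + 2 + 2 = 38.
For comparison, the top-then-right route costs 41.

38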